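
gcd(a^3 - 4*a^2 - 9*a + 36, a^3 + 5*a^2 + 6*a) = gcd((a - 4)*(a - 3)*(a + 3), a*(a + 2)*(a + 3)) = a + 3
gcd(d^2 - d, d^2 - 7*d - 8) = 1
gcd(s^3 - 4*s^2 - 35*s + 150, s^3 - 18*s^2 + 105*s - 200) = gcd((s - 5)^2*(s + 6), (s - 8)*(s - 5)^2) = s^2 - 10*s + 25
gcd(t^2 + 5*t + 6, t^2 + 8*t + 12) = t + 2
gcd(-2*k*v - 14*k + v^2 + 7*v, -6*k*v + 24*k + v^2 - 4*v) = 1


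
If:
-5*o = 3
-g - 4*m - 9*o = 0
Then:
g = 27/5 - 4*m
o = -3/5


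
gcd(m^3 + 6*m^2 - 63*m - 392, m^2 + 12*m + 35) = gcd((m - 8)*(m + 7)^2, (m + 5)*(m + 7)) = m + 7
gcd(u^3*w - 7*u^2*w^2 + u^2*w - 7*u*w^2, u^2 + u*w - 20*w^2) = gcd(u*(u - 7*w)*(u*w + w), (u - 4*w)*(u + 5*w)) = 1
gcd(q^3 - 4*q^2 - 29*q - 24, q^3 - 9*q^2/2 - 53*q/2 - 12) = q^2 - 5*q - 24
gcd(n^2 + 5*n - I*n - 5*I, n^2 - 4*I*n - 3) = n - I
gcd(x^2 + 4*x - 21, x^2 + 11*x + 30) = 1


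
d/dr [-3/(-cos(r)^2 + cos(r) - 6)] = 3*(2*cos(r) - 1)*sin(r)/(sin(r)^2 + cos(r) - 7)^2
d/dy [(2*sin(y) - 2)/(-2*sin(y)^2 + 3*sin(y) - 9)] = 4*(sin(y)^2 - 2*sin(y) - 3)*cos(y)/(-3*sin(y) - cos(2*y) + 10)^2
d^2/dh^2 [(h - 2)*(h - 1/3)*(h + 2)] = 6*h - 2/3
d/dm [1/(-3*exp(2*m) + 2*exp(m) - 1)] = (6*exp(m) - 2)*exp(m)/(3*exp(2*m) - 2*exp(m) + 1)^2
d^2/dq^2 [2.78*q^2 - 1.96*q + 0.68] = 5.56000000000000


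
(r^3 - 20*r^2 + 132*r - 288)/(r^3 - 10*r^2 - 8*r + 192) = (r - 6)/(r + 4)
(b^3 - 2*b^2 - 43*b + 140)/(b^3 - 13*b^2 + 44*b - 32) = (b^2 + 2*b - 35)/(b^2 - 9*b + 8)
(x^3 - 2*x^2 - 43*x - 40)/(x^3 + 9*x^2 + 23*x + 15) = (x - 8)/(x + 3)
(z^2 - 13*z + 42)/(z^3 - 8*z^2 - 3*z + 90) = (z - 7)/(z^2 - 2*z - 15)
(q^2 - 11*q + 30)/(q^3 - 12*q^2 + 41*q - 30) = 1/(q - 1)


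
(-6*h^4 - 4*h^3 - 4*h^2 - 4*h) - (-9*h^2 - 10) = -6*h^4 - 4*h^3 + 5*h^2 - 4*h + 10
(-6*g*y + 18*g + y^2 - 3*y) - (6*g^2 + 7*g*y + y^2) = -6*g^2 - 13*g*y + 18*g - 3*y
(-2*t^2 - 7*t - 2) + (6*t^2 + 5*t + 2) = 4*t^2 - 2*t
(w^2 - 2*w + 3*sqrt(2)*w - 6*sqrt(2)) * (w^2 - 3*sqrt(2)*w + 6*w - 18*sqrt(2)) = w^4 + 4*w^3 - 30*w^2 - 72*w + 216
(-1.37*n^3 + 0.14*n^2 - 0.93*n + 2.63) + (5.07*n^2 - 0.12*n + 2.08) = -1.37*n^3 + 5.21*n^2 - 1.05*n + 4.71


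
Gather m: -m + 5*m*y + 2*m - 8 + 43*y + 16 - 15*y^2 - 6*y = m*(5*y + 1) - 15*y^2 + 37*y + 8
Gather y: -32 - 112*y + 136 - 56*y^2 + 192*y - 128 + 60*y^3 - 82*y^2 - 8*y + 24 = 60*y^3 - 138*y^2 + 72*y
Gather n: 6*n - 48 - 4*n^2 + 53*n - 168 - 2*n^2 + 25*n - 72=-6*n^2 + 84*n - 288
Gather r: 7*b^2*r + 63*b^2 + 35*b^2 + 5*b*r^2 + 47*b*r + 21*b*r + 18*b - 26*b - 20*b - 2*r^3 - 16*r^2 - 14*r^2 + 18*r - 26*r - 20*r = 98*b^2 - 28*b - 2*r^3 + r^2*(5*b - 30) + r*(7*b^2 + 68*b - 28)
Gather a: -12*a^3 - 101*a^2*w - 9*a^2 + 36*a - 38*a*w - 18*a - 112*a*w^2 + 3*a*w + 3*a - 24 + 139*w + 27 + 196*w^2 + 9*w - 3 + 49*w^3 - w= -12*a^3 + a^2*(-101*w - 9) + a*(-112*w^2 - 35*w + 21) + 49*w^3 + 196*w^2 + 147*w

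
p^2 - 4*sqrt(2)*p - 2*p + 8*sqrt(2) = (p - 2)*(p - 4*sqrt(2))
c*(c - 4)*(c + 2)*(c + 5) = c^4 + 3*c^3 - 18*c^2 - 40*c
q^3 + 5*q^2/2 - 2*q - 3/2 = (q - 1)*(q + 1/2)*(q + 3)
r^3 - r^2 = r^2*(r - 1)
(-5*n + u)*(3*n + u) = -15*n^2 - 2*n*u + u^2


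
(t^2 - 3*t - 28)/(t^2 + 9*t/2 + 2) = 2*(t - 7)/(2*t + 1)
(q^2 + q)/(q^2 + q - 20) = q*(q + 1)/(q^2 + q - 20)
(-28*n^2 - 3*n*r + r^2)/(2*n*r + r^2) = (-28*n^2 - 3*n*r + r^2)/(r*(2*n + r))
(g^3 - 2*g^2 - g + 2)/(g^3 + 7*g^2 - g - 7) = (g - 2)/(g + 7)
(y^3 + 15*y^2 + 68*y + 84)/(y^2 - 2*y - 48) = (y^2 + 9*y + 14)/(y - 8)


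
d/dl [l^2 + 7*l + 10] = 2*l + 7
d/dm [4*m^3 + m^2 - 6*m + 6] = 12*m^2 + 2*m - 6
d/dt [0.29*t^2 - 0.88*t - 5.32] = 0.58*t - 0.88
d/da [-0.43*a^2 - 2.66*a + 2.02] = -0.86*a - 2.66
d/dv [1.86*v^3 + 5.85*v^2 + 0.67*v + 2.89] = 5.58*v^2 + 11.7*v + 0.67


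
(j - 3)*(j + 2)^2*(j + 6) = j^4 + 7*j^3 - 2*j^2 - 60*j - 72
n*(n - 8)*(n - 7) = n^3 - 15*n^2 + 56*n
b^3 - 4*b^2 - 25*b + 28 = (b - 7)*(b - 1)*(b + 4)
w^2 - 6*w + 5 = (w - 5)*(w - 1)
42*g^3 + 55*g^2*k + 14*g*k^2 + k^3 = (g + k)*(6*g + k)*(7*g + k)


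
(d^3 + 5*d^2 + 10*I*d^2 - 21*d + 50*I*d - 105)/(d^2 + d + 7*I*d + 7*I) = (d^2 + d*(5 + 3*I) + 15*I)/(d + 1)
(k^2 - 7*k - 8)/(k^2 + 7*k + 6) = (k - 8)/(k + 6)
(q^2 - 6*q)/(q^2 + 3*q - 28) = q*(q - 6)/(q^2 + 3*q - 28)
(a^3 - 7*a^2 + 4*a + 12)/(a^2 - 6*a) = a - 1 - 2/a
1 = 1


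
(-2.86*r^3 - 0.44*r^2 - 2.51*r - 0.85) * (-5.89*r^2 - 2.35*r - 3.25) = 16.8454*r^5 + 9.3126*r^4 + 25.1129*r^3 + 12.335*r^2 + 10.155*r + 2.7625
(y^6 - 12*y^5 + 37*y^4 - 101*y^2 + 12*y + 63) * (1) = y^6 - 12*y^5 + 37*y^4 - 101*y^2 + 12*y + 63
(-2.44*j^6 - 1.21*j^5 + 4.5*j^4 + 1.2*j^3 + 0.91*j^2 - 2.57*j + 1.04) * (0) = 0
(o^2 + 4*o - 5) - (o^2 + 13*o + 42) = -9*o - 47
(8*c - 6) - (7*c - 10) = c + 4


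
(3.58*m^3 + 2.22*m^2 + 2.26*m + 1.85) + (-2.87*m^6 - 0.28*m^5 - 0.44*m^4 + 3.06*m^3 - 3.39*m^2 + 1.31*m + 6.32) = -2.87*m^6 - 0.28*m^5 - 0.44*m^4 + 6.64*m^3 - 1.17*m^2 + 3.57*m + 8.17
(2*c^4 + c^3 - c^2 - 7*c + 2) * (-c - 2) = -2*c^5 - 5*c^4 - c^3 + 9*c^2 + 12*c - 4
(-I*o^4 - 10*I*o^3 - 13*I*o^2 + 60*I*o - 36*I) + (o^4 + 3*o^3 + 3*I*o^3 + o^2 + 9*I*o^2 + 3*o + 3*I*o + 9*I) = o^4 - I*o^4 + 3*o^3 - 7*I*o^3 + o^2 - 4*I*o^2 + 3*o + 63*I*o - 27*I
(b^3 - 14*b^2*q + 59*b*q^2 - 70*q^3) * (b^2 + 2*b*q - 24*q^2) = b^5 - 12*b^4*q + 7*b^3*q^2 + 384*b^2*q^3 - 1556*b*q^4 + 1680*q^5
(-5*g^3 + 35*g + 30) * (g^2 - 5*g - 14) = -5*g^5 + 25*g^4 + 105*g^3 - 145*g^2 - 640*g - 420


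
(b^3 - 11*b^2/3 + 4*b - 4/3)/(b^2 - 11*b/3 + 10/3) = (3*b^2 - 5*b + 2)/(3*b - 5)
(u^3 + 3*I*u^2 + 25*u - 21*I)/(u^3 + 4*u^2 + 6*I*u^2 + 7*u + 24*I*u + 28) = (u - 3*I)/(u + 4)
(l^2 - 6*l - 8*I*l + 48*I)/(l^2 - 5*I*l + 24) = (l - 6)/(l + 3*I)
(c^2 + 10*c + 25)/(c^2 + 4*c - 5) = (c + 5)/(c - 1)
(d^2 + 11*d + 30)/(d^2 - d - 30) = (d + 6)/(d - 6)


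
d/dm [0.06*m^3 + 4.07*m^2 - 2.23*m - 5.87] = 0.18*m^2 + 8.14*m - 2.23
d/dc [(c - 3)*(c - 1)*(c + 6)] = 3*c^2 + 4*c - 21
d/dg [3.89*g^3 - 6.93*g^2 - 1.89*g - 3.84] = 11.67*g^2 - 13.86*g - 1.89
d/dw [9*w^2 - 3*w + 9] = 18*w - 3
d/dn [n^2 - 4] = 2*n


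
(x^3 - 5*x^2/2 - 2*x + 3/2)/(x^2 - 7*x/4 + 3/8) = 4*(2*x^3 - 5*x^2 - 4*x + 3)/(8*x^2 - 14*x + 3)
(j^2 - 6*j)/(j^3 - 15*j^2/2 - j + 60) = 2*j/(2*j^2 - 3*j - 20)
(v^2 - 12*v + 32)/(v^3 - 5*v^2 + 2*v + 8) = (v - 8)/(v^2 - v - 2)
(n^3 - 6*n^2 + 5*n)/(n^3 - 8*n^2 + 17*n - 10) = n/(n - 2)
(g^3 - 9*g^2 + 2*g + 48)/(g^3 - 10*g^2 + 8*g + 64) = (g - 3)/(g - 4)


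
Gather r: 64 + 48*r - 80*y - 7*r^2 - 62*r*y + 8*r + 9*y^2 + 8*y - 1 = -7*r^2 + r*(56 - 62*y) + 9*y^2 - 72*y + 63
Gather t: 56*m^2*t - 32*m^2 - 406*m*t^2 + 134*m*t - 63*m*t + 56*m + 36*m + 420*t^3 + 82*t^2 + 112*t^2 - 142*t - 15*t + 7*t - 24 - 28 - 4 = -32*m^2 + 92*m + 420*t^3 + t^2*(194 - 406*m) + t*(56*m^2 + 71*m - 150) - 56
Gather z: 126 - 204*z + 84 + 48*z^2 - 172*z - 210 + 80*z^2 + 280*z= 128*z^2 - 96*z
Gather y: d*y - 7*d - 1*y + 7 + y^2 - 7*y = -7*d + y^2 + y*(d - 8) + 7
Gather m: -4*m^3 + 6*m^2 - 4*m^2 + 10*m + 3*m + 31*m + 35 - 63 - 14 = -4*m^3 + 2*m^2 + 44*m - 42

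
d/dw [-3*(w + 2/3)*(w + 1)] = -6*w - 5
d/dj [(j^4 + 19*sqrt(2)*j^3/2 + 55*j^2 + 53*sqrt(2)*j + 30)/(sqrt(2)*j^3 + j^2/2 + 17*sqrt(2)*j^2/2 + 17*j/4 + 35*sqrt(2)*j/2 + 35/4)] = 2*((8*j^3 + 57*sqrt(2)*j^2 + 220*j + 106*sqrt(2))*(4*sqrt(2)*j^3 + 2*j^2 + 34*sqrt(2)*j^2 + 17*j + 70*sqrt(2)*j + 35) - (2*j^4 + 19*sqrt(2)*j^3 + 110*j^2 + 106*sqrt(2)*j + 60)*(12*sqrt(2)*j^2 + 4*j + 68*sqrt(2)*j + 17 + 70*sqrt(2)))/(4*sqrt(2)*j^3 + 2*j^2 + 34*sqrt(2)*j^2 + 17*j + 70*sqrt(2)*j + 35)^2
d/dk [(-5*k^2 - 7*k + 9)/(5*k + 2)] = (-25*k^2 - 20*k - 59)/(25*k^2 + 20*k + 4)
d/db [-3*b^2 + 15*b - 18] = 15 - 6*b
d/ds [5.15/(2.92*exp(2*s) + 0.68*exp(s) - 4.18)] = (-30.076*exp(s) - 3.502)*exp(s)/(2.92*exp(2*s) + 0.68*exp(s) - 4.18)^2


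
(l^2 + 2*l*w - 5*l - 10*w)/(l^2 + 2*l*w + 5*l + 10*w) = (l - 5)/(l + 5)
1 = 1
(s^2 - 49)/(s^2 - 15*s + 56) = (s + 7)/(s - 8)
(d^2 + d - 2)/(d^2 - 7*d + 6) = (d + 2)/(d - 6)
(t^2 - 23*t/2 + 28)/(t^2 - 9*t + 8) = (t - 7/2)/(t - 1)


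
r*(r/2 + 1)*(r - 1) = r^3/2 + r^2/2 - r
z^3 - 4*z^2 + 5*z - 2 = (z - 2)*(z - 1)^2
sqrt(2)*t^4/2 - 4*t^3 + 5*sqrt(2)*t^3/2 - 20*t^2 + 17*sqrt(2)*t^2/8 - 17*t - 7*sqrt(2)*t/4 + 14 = (t - 1/2)*(t + 7/2)*(t - 4*sqrt(2))*(sqrt(2)*t/2 + sqrt(2))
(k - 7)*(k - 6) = k^2 - 13*k + 42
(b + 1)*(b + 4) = b^2 + 5*b + 4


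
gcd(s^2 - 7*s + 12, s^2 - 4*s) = s - 4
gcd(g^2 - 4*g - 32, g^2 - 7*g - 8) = g - 8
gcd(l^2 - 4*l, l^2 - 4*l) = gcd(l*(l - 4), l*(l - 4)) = l^2 - 4*l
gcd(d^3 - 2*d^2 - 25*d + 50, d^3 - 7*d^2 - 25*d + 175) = d^2 - 25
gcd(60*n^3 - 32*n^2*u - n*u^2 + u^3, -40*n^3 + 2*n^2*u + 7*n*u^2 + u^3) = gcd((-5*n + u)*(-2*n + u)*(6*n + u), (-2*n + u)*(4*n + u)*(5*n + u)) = -2*n + u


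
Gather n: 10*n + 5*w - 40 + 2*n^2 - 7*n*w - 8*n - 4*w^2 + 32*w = 2*n^2 + n*(2 - 7*w) - 4*w^2 + 37*w - 40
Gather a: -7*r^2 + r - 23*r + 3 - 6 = -7*r^2 - 22*r - 3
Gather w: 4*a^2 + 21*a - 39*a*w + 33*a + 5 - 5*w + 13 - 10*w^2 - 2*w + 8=4*a^2 + 54*a - 10*w^2 + w*(-39*a - 7) + 26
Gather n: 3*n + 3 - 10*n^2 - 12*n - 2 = -10*n^2 - 9*n + 1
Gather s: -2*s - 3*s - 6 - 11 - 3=-5*s - 20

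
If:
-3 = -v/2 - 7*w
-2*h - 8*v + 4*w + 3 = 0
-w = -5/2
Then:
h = 245/2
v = -29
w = 5/2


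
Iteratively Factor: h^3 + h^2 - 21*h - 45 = (h + 3)*(h^2 - 2*h - 15) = (h - 5)*(h + 3)*(h + 3)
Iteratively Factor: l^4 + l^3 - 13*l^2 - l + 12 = (l + 1)*(l^3 - 13*l + 12) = (l + 1)*(l + 4)*(l^2 - 4*l + 3) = (l - 1)*(l + 1)*(l + 4)*(l - 3)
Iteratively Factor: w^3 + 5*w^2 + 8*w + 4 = (w + 2)*(w^2 + 3*w + 2) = (w + 2)^2*(w + 1)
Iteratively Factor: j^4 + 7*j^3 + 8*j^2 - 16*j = (j)*(j^3 + 7*j^2 + 8*j - 16) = j*(j + 4)*(j^2 + 3*j - 4) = j*(j - 1)*(j + 4)*(j + 4)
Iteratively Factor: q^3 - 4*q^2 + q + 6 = (q - 3)*(q^2 - q - 2) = (q - 3)*(q - 2)*(q + 1)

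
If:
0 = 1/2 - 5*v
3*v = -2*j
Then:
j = -3/20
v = 1/10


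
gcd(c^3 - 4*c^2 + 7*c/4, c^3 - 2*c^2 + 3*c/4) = c^2 - c/2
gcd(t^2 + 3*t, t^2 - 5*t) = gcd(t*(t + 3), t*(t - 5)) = t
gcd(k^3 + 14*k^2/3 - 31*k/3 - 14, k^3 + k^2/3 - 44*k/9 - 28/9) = k - 7/3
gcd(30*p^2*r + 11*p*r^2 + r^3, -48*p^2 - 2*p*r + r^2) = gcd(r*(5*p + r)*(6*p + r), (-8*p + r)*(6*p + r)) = 6*p + r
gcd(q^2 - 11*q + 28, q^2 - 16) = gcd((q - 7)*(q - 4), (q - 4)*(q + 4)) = q - 4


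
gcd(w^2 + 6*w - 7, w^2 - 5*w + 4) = w - 1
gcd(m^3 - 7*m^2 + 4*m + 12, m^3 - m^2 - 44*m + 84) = m^2 - 8*m + 12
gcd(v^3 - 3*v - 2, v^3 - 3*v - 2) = v^3 - 3*v - 2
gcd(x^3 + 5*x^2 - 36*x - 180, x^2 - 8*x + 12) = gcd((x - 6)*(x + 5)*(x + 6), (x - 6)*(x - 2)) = x - 6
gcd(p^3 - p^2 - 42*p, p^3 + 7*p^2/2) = p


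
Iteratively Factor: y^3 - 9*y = (y + 3)*(y^2 - 3*y) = (y - 3)*(y + 3)*(y)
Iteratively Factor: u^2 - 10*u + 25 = (u - 5)*(u - 5)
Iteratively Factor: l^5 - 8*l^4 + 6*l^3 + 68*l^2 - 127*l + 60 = (l + 3)*(l^4 - 11*l^3 + 39*l^2 - 49*l + 20) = (l - 5)*(l + 3)*(l^3 - 6*l^2 + 9*l - 4) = (l - 5)*(l - 1)*(l + 3)*(l^2 - 5*l + 4) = (l - 5)*(l - 1)^2*(l + 3)*(l - 4)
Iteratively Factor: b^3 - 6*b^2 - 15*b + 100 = (b + 4)*(b^2 - 10*b + 25) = (b - 5)*(b + 4)*(b - 5)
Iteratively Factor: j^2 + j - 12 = (j - 3)*(j + 4)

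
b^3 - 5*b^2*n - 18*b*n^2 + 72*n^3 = (b - 6*n)*(b - 3*n)*(b + 4*n)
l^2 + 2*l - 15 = (l - 3)*(l + 5)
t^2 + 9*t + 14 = (t + 2)*(t + 7)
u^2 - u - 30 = (u - 6)*(u + 5)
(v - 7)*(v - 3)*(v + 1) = v^3 - 9*v^2 + 11*v + 21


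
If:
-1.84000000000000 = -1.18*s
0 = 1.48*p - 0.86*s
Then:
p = 0.91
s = 1.56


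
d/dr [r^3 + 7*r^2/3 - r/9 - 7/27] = 3*r^2 + 14*r/3 - 1/9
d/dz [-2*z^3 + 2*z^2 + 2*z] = -6*z^2 + 4*z + 2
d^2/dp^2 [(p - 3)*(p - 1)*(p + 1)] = 6*p - 6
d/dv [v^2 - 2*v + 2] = 2*v - 2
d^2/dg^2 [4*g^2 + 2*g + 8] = 8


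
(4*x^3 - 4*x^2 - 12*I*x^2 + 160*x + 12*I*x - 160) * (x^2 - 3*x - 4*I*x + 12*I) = 4*x^5 - 16*x^4 - 28*I*x^4 + 124*x^3 + 112*I*x^3 - 448*x^2 - 724*I*x^2 + 336*x + 2560*I*x - 1920*I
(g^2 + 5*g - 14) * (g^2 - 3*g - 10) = g^4 + 2*g^3 - 39*g^2 - 8*g + 140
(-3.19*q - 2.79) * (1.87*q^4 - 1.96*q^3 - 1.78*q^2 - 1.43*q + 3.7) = -5.9653*q^5 + 1.0351*q^4 + 11.1466*q^3 + 9.5279*q^2 - 7.8133*q - 10.323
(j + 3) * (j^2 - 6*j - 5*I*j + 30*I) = j^3 - 3*j^2 - 5*I*j^2 - 18*j + 15*I*j + 90*I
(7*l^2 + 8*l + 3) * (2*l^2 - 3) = 14*l^4 + 16*l^3 - 15*l^2 - 24*l - 9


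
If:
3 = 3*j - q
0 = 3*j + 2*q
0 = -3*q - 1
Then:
No Solution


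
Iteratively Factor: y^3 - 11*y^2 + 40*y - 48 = (y - 4)*(y^2 - 7*y + 12) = (y - 4)^2*(y - 3)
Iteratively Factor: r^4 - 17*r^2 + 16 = (r - 1)*(r^3 + r^2 - 16*r - 16) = (r - 1)*(r + 1)*(r^2 - 16) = (r - 1)*(r + 1)*(r + 4)*(r - 4)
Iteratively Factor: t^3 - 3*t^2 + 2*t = (t - 1)*(t^2 - 2*t) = t*(t - 1)*(t - 2)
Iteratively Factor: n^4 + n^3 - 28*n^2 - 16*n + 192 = (n - 3)*(n^3 + 4*n^2 - 16*n - 64) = (n - 3)*(n + 4)*(n^2 - 16) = (n - 4)*(n - 3)*(n + 4)*(n + 4)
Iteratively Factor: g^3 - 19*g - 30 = (g + 2)*(g^2 - 2*g - 15) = (g + 2)*(g + 3)*(g - 5)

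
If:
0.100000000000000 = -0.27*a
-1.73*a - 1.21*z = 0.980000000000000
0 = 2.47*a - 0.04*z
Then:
No Solution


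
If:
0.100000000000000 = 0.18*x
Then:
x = 0.56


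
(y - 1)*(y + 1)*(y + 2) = y^3 + 2*y^2 - y - 2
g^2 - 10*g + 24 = (g - 6)*(g - 4)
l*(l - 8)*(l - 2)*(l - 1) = l^4 - 11*l^3 + 26*l^2 - 16*l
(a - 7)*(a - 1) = a^2 - 8*a + 7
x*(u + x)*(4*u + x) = 4*u^2*x + 5*u*x^2 + x^3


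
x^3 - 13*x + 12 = (x - 3)*(x - 1)*(x + 4)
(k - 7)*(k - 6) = k^2 - 13*k + 42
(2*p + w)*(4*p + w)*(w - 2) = 8*p^2*w - 16*p^2 + 6*p*w^2 - 12*p*w + w^3 - 2*w^2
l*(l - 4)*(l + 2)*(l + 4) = l^4 + 2*l^3 - 16*l^2 - 32*l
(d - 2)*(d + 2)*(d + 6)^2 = d^4 + 12*d^3 + 32*d^2 - 48*d - 144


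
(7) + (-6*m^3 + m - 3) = -6*m^3 + m + 4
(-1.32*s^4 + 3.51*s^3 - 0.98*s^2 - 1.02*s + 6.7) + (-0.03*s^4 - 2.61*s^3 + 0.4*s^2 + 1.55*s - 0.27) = -1.35*s^4 + 0.9*s^3 - 0.58*s^2 + 0.53*s + 6.43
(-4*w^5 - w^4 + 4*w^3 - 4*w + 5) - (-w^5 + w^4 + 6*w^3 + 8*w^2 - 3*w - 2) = -3*w^5 - 2*w^4 - 2*w^3 - 8*w^2 - w + 7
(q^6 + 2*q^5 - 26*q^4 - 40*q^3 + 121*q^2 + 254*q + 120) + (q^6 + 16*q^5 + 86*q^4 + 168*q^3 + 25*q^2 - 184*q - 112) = 2*q^6 + 18*q^5 + 60*q^4 + 128*q^3 + 146*q^2 + 70*q + 8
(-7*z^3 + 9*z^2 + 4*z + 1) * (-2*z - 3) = 14*z^4 + 3*z^3 - 35*z^2 - 14*z - 3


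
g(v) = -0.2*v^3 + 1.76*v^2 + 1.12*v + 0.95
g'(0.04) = 1.26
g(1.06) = 3.88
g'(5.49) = 2.36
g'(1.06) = 4.18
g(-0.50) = 0.86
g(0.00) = 0.95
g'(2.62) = 6.22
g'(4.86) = 4.06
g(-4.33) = 45.34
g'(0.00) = 1.12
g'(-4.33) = -25.37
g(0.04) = 1.00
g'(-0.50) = -0.79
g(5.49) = 27.05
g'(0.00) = 1.12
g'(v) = -0.6*v^2 + 3.52*v + 1.12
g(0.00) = 0.95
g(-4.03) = 38.11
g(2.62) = 12.37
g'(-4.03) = -22.81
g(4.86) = 25.01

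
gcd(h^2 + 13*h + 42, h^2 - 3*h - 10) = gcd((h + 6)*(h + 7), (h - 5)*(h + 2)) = 1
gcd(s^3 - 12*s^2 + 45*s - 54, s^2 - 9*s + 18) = s^2 - 9*s + 18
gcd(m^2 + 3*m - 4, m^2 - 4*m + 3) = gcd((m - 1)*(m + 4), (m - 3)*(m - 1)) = m - 1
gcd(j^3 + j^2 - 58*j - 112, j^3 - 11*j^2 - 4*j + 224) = j - 8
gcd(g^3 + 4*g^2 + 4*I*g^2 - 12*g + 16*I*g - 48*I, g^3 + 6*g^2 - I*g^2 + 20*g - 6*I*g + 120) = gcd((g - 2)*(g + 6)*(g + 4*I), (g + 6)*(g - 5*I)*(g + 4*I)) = g^2 + g*(6 + 4*I) + 24*I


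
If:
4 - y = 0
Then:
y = 4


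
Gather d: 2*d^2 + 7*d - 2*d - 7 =2*d^2 + 5*d - 7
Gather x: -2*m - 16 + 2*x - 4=-2*m + 2*x - 20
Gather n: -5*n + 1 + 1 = 2 - 5*n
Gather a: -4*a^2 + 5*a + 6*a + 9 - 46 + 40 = -4*a^2 + 11*a + 3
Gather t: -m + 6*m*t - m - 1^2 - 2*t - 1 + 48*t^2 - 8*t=-2*m + 48*t^2 + t*(6*m - 10) - 2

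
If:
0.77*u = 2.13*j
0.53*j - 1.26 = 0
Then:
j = 2.38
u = 6.58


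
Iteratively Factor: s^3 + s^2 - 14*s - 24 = (s + 2)*(s^2 - s - 12) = (s - 4)*(s + 2)*(s + 3)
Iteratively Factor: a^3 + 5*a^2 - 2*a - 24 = (a + 3)*(a^2 + 2*a - 8) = (a + 3)*(a + 4)*(a - 2)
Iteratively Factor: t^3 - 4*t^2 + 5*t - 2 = (t - 1)*(t^2 - 3*t + 2) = (t - 1)^2*(t - 2)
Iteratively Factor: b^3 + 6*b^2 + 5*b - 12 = (b - 1)*(b^2 + 7*b + 12) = (b - 1)*(b + 3)*(b + 4)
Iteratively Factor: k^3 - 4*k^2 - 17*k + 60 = (k - 5)*(k^2 + k - 12) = (k - 5)*(k - 3)*(k + 4)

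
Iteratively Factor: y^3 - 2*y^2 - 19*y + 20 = (y - 1)*(y^2 - y - 20) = (y - 1)*(y + 4)*(y - 5)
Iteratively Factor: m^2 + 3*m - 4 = (m - 1)*(m + 4)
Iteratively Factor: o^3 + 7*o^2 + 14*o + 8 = (o + 4)*(o^2 + 3*o + 2) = (o + 2)*(o + 4)*(o + 1)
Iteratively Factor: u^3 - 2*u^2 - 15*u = (u + 3)*(u^2 - 5*u) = (u - 5)*(u + 3)*(u)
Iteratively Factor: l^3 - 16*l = (l + 4)*(l^2 - 4*l) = l*(l + 4)*(l - 4)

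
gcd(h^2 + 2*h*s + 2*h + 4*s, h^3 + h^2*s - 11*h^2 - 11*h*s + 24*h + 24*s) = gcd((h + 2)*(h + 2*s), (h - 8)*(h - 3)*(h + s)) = 1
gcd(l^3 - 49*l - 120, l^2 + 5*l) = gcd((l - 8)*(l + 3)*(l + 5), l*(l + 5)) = l + 5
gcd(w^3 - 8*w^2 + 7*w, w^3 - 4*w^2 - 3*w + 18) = 1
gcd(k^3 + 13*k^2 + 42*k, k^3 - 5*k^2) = k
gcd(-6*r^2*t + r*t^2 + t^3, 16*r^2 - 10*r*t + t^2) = 2*r - t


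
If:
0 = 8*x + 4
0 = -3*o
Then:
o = 0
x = -1/2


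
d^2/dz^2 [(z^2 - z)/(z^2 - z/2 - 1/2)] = -8/(8*z^3 + 12*z^2 + 6*z + 1)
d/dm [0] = 0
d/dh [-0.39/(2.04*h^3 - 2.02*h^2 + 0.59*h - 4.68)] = (2.3868*h^2 - 1.5756*h + 0.2301)/(2.04*h^3 - 2.02*h^2 + 0.59*h - 4.68)^2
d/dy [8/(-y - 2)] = 8/(y + 2)^2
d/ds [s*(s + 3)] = 2*s + 3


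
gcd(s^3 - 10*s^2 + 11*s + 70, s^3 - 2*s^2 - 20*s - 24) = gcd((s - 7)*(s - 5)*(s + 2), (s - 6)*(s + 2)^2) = s + 2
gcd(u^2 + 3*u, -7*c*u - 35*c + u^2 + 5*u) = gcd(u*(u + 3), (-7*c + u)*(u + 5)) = 1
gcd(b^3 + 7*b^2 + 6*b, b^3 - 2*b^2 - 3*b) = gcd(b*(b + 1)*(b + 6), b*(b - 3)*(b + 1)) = b^2 + b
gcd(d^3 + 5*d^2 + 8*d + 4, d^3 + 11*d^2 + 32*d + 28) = d^2 + 4*d + 4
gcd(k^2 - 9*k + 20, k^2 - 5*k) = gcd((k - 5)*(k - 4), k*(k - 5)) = k - 5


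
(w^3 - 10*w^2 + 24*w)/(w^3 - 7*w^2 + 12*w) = (w - 6)/(w - 3)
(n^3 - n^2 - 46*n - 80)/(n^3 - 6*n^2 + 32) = (n^2 - 3*n - 40)/(n^2 - 8*n + 16)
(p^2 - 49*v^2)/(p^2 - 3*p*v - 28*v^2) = (p + 7*v)/(p + 4*v)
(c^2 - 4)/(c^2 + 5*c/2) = 2*(c^2 - 4)/(c*(2*c + 5))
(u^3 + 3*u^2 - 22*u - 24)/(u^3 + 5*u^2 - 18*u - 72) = (u + 1)/(u + 3)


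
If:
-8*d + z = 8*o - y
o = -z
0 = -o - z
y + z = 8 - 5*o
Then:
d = 13*z/8 + 1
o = -z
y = 4*z + 8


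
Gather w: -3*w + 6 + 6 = 12 - 3*w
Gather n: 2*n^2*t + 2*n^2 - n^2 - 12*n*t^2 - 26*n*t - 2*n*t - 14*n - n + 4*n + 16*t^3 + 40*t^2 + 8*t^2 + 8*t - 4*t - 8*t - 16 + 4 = n^2*(2*t + 1) + n*(-12*t^2 - 28*t - 11) + 16*t^3 + 48*t^2 - 4*t - 12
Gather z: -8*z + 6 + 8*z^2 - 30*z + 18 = 8*z^2 - 38*z + 24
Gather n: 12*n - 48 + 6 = 12*n - 42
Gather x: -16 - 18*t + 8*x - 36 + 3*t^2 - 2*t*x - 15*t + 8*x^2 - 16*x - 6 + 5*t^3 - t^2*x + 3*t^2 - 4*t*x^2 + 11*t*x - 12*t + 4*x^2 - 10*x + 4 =5*t^3 + 6*t^2 - 45*t + x^2*(12 - 4*t) + x*(-t^2 + 9*t - 18) - 54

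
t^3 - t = t*(t - 1)*(t + 1)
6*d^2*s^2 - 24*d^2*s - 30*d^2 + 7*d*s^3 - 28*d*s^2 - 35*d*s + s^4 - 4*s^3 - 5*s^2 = (d + s)*(6*d + s)*(s - 5)*(s + 1)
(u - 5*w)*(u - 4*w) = u^2 - 9*u*w + 20*w^2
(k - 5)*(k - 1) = k^2 - 6*k + 5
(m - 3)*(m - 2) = m^2 - 5*m + 6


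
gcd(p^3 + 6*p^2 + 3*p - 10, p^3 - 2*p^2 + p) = p - 1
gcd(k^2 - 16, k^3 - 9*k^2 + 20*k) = k - 4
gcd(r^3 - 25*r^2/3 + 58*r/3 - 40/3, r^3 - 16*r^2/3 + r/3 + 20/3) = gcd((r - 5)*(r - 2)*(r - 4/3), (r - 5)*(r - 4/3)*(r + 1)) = r^2 - 19*r/3 + 20/3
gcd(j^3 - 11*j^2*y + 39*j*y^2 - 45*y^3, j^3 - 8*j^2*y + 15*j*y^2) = j^2 - 8*j*y + 15*y^2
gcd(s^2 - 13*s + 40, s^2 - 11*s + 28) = 1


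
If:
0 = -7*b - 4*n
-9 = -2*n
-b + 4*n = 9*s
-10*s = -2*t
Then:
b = -18/7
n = 9/2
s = 16/7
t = 80/7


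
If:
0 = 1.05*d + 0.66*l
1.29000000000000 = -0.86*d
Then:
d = -1.50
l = 2.39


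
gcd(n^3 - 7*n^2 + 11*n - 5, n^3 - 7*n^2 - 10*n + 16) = n - 1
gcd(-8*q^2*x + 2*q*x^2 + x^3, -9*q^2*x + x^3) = x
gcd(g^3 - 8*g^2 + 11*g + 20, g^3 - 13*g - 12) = g^2 - 3*g - 4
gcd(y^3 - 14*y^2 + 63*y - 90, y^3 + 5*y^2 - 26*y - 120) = y - 5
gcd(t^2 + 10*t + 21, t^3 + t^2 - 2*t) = 1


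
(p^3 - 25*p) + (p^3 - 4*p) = 2*p^3 - 29*p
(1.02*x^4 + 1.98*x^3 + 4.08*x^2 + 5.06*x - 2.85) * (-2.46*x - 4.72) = -2.5092*x^5 - 9.6852*x^4 - 19.3824*x^3 - 31.7052*x^2 - 16.8722*x + 13.452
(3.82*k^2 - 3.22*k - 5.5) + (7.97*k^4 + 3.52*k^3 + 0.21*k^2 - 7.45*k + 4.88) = 7.97*k^4 + 3.52*k^3 + 4.03*k^2 - 10.67*k - 0.62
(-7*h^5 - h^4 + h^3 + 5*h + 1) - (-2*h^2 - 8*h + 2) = -7*h^5 - h^4 + h^3 + 2*h^2 + 13*h - 1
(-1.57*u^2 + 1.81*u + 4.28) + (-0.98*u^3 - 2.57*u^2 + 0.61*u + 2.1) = -0.98*u^3 - 4.14*u^2 + 2.42*u + 6.38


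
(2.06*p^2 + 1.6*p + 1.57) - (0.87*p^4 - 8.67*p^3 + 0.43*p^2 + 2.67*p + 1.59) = -0.87*p^4 + 8.67*p^3 + 1.63*p^2 - 1.07*p - 0.02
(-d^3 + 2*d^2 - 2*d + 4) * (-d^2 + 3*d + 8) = d^5 - 5*d^4 + 6*d^2 - 4*d + 32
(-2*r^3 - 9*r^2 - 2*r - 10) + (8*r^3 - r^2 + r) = 6*r^3 - 10*r^2 - r - 10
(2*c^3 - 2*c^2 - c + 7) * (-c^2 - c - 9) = -2*c^5 - 15*c^3 + 12*c^2 + 2*c - 63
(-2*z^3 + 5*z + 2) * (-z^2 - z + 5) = 2*z^5 + 2*z^4 - 15*z^3 - 7*z^2 + 23*z + 10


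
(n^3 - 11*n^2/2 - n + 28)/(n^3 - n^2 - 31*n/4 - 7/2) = 2*(n - 4)/(2*n + 1)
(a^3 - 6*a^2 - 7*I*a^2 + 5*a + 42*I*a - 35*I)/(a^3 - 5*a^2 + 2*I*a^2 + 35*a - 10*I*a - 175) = (a^2 - a*(1 + 7*I) + 7*I)/(a^2 + 2*I*a + 35)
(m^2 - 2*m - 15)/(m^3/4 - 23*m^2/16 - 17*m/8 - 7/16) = 16*(-m^2 + 2*m + 15)/(-4*m^3 + 23*m^2 + 34*m + 7)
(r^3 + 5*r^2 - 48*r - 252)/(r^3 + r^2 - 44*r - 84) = (r + 6)/(r + 2)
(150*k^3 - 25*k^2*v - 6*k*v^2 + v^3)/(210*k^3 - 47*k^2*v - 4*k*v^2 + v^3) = (5*k + v)/(7*k + v)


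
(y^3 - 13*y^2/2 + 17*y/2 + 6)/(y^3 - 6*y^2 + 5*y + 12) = (y + 1/2)/(y + 1)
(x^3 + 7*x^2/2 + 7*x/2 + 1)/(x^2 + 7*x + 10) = (2*x^2 + 3*x + 1)/(2*(x + 5))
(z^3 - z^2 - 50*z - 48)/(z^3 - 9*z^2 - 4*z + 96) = (z^2 + 7*z + 6)/(z^2 - z - 12)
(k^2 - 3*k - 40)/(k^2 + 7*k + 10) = (k - 8)/(k + 2)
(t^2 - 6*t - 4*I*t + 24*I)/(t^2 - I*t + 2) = (t^2 - 6*t - 4*I*t + 24*I)/(t^2 - I*t + 2)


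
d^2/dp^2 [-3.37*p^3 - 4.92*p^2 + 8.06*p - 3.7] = -20.22*p - 9.84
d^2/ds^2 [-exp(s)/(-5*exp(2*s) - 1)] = (25*exp(5*s) - 30*exp(3*s) + exp(s))/(125*exp(6*s) + 75*exp(4*s) + 15*exp(2*s) + 1)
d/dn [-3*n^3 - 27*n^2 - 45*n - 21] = -9*n^2 - 54*n - 45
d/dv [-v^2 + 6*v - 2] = 6 - 2*v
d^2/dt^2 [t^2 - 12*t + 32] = 2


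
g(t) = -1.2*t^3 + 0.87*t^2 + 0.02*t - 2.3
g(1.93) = -7.65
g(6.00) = -230.06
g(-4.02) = 89.64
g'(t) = -3.6*t^2 + 1.74*t + 0.02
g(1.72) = -5.80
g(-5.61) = 236.84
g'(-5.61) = -123.04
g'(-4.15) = -69.20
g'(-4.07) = -66.70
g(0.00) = -2.30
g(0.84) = -2.38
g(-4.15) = 98.37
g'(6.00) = -119.14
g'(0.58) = -0.18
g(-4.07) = 92.93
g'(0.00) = 0.02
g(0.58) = -2.23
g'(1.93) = -10.03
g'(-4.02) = -65.15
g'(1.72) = -7.64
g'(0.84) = -1.06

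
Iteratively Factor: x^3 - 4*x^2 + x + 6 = (x - 3)*(x^2 - x - 2) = (x - 3)*(x - 2)*(x + 1)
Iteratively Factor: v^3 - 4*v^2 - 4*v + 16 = (v - 4)*(v^2 - 4) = (v - 4)*(v + 2)*(v - 2)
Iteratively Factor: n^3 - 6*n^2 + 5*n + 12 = (n - 4)*(n^2 - 2*n - 3) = (n - 4)*(n - 3)*(n + 1)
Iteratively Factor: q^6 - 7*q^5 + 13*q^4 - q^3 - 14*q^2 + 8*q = (q - 1)*(q^5 - 6*q^4 + 7*q^3 + 6*q^2 - 8*q) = (q - 1)^2*(q^4 - 5*q^3 + 2*q^2 + 8*q) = (q - 4)*(q - 1)^2*(q^3 - q^2 - 2*q) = q*(q - 4)*(q - 1)^2*(q^2 - q - 2) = q*(q - 4)*(q - 2)*(q - 1)^2*(q + 1)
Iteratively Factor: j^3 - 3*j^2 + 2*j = (j - 1)*(j^2 - 2*j) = j*(j - 1)*(j - 2)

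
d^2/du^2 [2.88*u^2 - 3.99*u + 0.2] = 5.76000000000000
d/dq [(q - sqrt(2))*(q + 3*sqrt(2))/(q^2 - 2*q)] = 2*(-sqrt(2)*q^2 - q^2 + 6*q - 6)/(q^2*(q^2 - 4*q + 4))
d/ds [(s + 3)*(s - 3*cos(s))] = s + (s + 3)*(3*sin(s) + 1) - 3*cos(s)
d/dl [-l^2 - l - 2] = -2*l - 1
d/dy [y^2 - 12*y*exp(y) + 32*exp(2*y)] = -12*y*exp(y) + 2*y + 64*exp(2*y) - 12*exp(y)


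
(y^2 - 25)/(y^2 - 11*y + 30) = (y + 5)/(y - 6)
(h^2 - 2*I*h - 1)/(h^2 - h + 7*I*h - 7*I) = (h^2 - 2*I*h - 1)/(h^2 - h + 7*I*h - 7*I)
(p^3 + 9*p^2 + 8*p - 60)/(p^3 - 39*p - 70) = (p^2 + 4*p - 12)/(p^2 - 5*p - 14)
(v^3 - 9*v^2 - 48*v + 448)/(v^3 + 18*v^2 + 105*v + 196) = (v^2 - 16*v + 64)/(v^2 + 11*v + 28)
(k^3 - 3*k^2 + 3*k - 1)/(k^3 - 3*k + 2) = (k - 1)/(k + 2)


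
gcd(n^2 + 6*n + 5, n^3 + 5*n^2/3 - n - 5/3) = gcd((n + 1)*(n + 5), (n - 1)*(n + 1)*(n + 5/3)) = n + 1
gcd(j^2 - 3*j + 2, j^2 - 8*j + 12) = j - 2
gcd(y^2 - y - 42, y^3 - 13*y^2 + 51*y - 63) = y - 7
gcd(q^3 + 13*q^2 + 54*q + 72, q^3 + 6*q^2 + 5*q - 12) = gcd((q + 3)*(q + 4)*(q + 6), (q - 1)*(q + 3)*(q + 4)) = q^2 + 7*q + 12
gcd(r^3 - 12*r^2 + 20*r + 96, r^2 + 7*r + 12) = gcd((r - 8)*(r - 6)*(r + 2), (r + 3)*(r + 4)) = 1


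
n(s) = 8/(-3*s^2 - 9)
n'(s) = 48*s/(-3*s^2 - 9)^2 = 16*s/(3*(s^2 + 3)^2)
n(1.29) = -0.57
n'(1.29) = 0.32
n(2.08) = -0.36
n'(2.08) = 0.21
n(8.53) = -0.04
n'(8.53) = 0.01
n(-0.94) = -0.69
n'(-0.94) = -0.33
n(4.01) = -0.14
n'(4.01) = 0.06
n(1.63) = -0.47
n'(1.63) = 0.27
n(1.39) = -0.54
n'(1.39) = 0.30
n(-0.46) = -0.83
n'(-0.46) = -0.24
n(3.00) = -0.22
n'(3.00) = 0.11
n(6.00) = -0.07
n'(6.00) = 0.02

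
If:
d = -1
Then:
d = -1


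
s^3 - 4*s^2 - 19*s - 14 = (s - 7)*(s + 1)*(s + 2)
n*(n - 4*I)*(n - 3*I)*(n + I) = n^4 - 6*I*n^3 - 5*n^2 - 12*I*n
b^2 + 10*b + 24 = (b + 4)*(b + 6)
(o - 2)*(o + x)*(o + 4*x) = o^3 + 5*o^2*x - 2*o^2 + 4*o*x^2 - 10*o*x - 8*x^2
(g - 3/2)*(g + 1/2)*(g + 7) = g^3 + 6*g^2 - 31*g/4 - 21/4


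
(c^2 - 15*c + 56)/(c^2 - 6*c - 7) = (c - 8)/(c + 1)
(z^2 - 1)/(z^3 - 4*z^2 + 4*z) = (z^2 - 1)/(z*(z^2 - 4*z + 4))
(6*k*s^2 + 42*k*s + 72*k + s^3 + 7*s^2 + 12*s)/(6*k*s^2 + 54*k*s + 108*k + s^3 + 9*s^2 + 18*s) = (s + 4)/(s + 6)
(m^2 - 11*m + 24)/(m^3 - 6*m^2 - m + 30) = (m - 8)/(m^2 - 3*m - 10)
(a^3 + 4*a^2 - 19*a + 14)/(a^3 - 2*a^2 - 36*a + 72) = (a^2 + 6*a - 7)/(a^2 - 36)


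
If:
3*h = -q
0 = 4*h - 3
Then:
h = 3/4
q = -9/4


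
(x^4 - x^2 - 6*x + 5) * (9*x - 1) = 9*x^5 - x^4 - 9*x^3 - 53*x^2 + 51*x - 5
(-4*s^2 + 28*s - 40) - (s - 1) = -4*s^2 + 27*s - 39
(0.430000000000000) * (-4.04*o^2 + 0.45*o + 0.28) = -1.7372*o^2 + 0.1935*o + 0.1204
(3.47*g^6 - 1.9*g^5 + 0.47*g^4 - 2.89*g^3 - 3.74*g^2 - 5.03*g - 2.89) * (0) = 0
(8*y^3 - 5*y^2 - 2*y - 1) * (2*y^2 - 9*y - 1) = 16*y^5 - 82*y^4 + 33*y^3 + 21*y^2 + 11*y + 1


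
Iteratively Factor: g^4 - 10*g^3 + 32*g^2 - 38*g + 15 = (g - 1)*(g^3 - 9*g^2 + 23*g - 15) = (g - 5)*(g - 1)*(g^2 - 4*g + 3) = (g - 5)*(g - 1)^2*(g - 3)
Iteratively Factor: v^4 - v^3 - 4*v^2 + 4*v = (v + 2)*(v^3 - 3*v^2 + 2*v) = (v - 2)*(v + 2)*(v^2 - v) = v*(v - 2)*(v + 2)*(v - 1)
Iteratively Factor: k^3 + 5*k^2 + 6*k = (k + 3)*(k^2 + 2*k) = (k + 2)*(k + 3)*(k)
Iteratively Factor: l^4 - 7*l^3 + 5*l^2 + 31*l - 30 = (l + 2)*(l^3 - 9*l^2 + 23*l - 15) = (l - 1)*(l + 2)*(l^2 - 8*l + 15) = (l - 3)*(l - 1)*(l + 2)*(l - 5)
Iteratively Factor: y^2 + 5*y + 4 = (y + 1)*(y + 4)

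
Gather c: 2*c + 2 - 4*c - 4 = -2*c - 2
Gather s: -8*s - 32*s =-40*s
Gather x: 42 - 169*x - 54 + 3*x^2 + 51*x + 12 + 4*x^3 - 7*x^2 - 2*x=4*x^3 - 4*x^2 - 120*x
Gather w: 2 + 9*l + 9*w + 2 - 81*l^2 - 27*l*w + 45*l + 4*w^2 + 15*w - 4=-81*l^2 + 54*l + 4*w^2 + w*(24 - 27*l)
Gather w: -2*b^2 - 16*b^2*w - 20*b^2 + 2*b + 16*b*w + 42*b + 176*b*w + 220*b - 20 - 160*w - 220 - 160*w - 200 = -22*b^2 + 264*b + w*(-16*b^2 + 192*b - 320) - 440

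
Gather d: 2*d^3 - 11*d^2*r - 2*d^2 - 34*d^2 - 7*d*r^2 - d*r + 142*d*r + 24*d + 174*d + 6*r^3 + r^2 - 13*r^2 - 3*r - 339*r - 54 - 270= 2*d^3 + d^2*(-11*r - 36) + d*(-7*r^2 + 141*r + 198) + 6*r^3 - 12*r^2 - 342*r - 324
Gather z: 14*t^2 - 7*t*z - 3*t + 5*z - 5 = 14*t^2 - 3*t + z*(5 - 7*t) - 5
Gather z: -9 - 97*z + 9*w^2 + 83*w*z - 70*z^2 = 9*w^2 - 70*z^2 + z*(83*w - 97) - 9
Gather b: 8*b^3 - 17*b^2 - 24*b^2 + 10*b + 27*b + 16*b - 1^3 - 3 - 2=8*b^3 - 41*b^2 + 53*b - 6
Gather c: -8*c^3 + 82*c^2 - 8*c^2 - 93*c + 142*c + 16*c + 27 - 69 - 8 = -8*c^3 + 74*c^2 + 65*c - 50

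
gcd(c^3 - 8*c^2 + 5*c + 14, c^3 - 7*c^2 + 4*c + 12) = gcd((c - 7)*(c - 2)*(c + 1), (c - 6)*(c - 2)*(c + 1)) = c^2 - c - 2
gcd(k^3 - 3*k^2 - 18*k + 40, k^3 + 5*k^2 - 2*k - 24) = k^2 + 2*k - 8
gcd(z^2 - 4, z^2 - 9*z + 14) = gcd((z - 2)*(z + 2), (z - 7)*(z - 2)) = z - 2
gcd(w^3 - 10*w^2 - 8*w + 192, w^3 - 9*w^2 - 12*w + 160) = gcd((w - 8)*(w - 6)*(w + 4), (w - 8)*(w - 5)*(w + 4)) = w^2 - 4*w - 32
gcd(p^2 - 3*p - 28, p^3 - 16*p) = p + 4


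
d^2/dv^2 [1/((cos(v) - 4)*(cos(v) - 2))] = (-4*sin(v)^4 + 6*sin(v)^2 - 141*cos(v)/2 + 9*cos(3*v)/2 + 54)/((cos(v) - 4)^3*(cos(v) - 2)^3)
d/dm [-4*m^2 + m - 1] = 1 - 8*m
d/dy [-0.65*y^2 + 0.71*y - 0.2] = 0.71 - 1.3*y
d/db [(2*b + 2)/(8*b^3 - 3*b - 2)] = 2*(8*b^3 - 3*b - 3*(b + 1)*(8*b^2 - 1) - 2)/(-8*b^3 + 3*b + 2)^2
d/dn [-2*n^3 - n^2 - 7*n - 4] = -6*n^2 - 2*n - 7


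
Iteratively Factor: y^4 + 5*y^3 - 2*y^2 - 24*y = (y - 2)*(y^3 + 7*y^2 + 12*y) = y*(y - 2)*(y^2 + 7*y + 12) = y*(y - 2)*(y + 4)*(y + 3)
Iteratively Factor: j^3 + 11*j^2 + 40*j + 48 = (j + 4)*(j^2 + 7*j + 12) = (j + 4)^2*(j + 3)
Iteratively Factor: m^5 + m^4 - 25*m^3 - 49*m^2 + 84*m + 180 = (m - 2)*(m^4 + 3*m^3 - 19*m^2 - 87*m - 90) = (m - 2)*(m + 3)*(m^3 - 19*m - 30) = (m - 2)*(m + 3)^2*(m^2 - 3*m - 10) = (m - 5)*(m - 2)*(m + 3)^2*(m + 2)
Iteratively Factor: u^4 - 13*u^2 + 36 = (u + 3)*(u^3 - 3*u^2 - 4*u + 12) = (u - 2)*(u + 3)*(u^2 - u - 6) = (u - 2)*(u + 2)*(u + 3)*(u - 3)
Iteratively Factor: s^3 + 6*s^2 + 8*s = (s + 4)*(s^2 + 2*s) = (s + 2)*(s + 4)*(s)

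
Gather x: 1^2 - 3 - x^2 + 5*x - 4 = -x^2 + 5*x - 6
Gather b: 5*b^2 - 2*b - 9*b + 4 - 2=5*b^2 - 11*b + 2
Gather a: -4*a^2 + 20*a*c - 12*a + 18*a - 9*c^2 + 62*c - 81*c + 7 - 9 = -4*a^2 + a*(20*c + 6) - 9*c^2 - 19*c - 2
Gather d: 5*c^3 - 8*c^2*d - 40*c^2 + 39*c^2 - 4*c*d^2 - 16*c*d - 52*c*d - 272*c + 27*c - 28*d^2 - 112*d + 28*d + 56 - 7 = 5*c^3 - c^2 - 245*c + d^2*(-4*c - 28) + d*(-8*c^2 - 68*c - 84) + 49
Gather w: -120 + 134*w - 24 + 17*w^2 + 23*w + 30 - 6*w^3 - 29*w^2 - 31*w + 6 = -6*w^3 - 12*w^2 + 126*w - 108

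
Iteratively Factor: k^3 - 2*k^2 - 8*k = (k)*(k^2 - 2*k - 8) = k*(k - 4)*(k + 2)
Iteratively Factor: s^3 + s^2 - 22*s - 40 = (s + 2)*(s^2 - s - 20) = (s - 5)*(s + 2)*(s + 4)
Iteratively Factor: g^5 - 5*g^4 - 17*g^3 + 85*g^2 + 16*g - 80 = (g - 1)*(g^4 - 4*g^3 - 21*g^2 + 64*g + 80) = (g - 1)*(g + 4)*(g^3 - 8*g^2 + 11*g + 20) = (g - 4)*(g - 1)*(g + 4)*(g^2 - 4*g - 5) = (g - 4)*(g - 1)*(g + 1)*(g + 4)*(g - 5)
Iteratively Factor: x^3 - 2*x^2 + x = (x)*(x^2 - 2*x + 1) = x*(x - 1)*(x - 1)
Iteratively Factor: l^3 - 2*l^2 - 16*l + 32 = (l - 2)*(l^2 - 16) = (l - 4)*(l - 2)*(l + 4)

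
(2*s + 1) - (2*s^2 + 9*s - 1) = -2*s^2 - 7*s + 2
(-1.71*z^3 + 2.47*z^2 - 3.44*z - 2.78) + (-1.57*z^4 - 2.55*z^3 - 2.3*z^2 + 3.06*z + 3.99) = -1.57*z^4 - 4.26*z^3 + 0.17*z^2 - 0.38*z + 1.21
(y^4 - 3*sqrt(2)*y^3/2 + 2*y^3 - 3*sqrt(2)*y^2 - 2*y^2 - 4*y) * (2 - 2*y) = -2*y^5 - 2*y^4 + 3*sqrt(2)*y^4 + 3*sqrt(2)*y^3 + 8*y^3 - 6*sqrt(2)*y^2 + 4*y^2 - 8*y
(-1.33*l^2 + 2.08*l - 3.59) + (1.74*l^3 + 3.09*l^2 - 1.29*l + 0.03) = 1.74*l^3 + 1.76*l^2 + 0.79*l - 3.56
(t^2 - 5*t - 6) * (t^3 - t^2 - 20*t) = t^5 - 6*t^4 - 21*t^3 + 106*t^2 + 120*t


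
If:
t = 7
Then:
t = 7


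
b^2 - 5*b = b*(b - 5)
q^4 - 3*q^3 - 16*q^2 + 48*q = q*(q - 4)*(q - 3)*(q + 4)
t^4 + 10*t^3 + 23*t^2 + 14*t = t*(t + 1)*(t + 2)*(t + 7)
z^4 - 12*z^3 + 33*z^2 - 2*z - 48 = (z - 8)*(z - 3)*(z - 2)*(z + 1)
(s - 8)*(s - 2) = s^2 - 10*s + 16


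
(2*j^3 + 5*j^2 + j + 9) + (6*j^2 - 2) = 2*j^3 + 11*j^2 + j + 7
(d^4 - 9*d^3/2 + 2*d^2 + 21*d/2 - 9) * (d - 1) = d^5 - 11*d^4/2 + 13*d^3/2 + 17*d^2/2 - 39*d/2 + 9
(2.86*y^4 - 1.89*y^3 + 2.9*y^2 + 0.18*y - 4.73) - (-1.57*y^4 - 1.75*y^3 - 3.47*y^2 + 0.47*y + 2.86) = 4.43*y^4 - 0.14*y^3 + 6.37*y^2 - 0.29*y - 7.59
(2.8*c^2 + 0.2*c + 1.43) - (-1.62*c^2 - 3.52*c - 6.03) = 4.42*c^2 + 3.72*c + 7.46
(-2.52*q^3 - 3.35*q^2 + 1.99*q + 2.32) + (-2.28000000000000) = -2.52*q^3 - 3.35*q^2 + 1.99*q + 0.04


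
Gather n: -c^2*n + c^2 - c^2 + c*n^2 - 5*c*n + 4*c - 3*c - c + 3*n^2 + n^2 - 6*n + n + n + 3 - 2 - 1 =n^2*(c + 4) + n*(-c^2 - 5*c - 4)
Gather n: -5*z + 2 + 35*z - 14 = 30*z - 12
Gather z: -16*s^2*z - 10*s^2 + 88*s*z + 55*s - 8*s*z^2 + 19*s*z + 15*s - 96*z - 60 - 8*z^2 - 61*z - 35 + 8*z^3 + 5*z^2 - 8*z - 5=-10*s^2 + 70*s + 8*z^3 + z^2*(-8*s - 3) + z*(-16*s^2 + 107*s - 165) - 100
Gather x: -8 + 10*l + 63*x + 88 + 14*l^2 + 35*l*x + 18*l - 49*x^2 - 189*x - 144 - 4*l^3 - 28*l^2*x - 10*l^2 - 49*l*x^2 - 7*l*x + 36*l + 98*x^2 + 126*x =-4*l^3 + 4*l^2 + 64*l + x^2*(49 - 49*l) + x*(-28*l^2 + 28*l) - 64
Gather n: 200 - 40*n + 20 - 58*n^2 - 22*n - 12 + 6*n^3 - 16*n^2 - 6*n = 6*n^3 - 74*n^2 - 68*n + 208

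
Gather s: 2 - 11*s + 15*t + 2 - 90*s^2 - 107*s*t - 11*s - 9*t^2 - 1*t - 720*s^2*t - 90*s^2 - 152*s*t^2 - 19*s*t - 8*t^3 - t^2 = s^2*(-720*t - 180) + s*(-152*t^2 - 126*t - 22) - 8*t^3 - 10*t^2 + 14*t + 4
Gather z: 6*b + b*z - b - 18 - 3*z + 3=5*b + z*(b - 3) - 15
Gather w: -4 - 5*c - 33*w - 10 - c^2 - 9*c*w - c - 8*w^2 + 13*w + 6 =-c^2 - 6*c - 8*w^2 + w*(-9*c - 20) - 8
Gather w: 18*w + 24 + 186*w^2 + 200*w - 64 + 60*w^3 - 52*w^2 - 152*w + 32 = 60*w^3 + 134*w^2 + 66*w - 8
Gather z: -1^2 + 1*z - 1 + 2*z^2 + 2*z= 2*z^2 + 3*z - 2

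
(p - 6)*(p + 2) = p^2 - 4*p - 12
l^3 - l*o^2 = l*(l - o)*(l + o)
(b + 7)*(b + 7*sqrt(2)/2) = b^2 + 7*sqrt(2)*b/2 + 7*b + 49*sqrt(2)/2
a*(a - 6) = a^2 - 6*a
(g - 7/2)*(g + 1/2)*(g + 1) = g^3 - 2*g^2 - 19*g/4 - 7/4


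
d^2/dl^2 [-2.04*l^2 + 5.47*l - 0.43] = -4.08000000000000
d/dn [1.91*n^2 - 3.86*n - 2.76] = 3.82*n - 3.86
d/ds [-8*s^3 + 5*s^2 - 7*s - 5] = -24*s^2 + 10*s - 7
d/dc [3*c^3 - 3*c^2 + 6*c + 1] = 9*c^2 - 6*c + 6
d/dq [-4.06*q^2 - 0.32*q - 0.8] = -8.12*q - 0.32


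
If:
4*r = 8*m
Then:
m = r/2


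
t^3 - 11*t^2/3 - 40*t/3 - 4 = (t - 6)*(t + 1/3)*(t + 2)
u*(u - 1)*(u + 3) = u^3 + 2*u^2 - 3*u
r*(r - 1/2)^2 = r^3 - r^2 + r/4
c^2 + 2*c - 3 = (c - 1)*(c + 3)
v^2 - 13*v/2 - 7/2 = (v - 7)*(v + 1/2)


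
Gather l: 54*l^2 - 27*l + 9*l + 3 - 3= 54*l^2 - 18*l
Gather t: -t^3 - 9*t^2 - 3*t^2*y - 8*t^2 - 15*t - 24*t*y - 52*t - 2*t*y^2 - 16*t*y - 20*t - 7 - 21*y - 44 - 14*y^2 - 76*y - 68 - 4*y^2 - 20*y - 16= -t^3 + t^2*(-3*y - 17) + t*(-2*y^2 - 40*y - 87) - 18*y^2 - 117*y - 135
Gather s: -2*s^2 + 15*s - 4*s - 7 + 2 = -2*s^2 + 11*s - 5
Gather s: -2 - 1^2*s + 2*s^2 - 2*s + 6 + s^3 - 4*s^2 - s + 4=s^3 - 2*s^2 - 4*s + 8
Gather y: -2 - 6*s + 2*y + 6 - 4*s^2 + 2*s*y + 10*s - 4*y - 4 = -4*s^2 + 4*s + y*(2*s - 2)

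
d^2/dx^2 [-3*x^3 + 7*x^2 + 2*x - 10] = 14 - 18*x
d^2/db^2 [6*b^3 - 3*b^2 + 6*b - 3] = 36*b - 6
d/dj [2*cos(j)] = -2*sin(j)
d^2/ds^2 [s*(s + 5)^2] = 6*s + 20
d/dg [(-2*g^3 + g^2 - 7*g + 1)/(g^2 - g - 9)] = 2*(-g^4 + 2*g^3 + 30*g^2 - 10*g + 32)/(g^4 - 2*g^3 - 17*g^2 + 18*g + 81)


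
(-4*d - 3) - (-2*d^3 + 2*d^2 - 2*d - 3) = 2*d^3 - 2*d^2 - 2*d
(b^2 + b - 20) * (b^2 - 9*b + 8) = b^4 - 8*b^3 - 21*b^2 + 188*b - 160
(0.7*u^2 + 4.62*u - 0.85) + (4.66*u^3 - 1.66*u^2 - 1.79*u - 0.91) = 4.66*u^3 - 0.96*u^2 + 2.83*u - 1.76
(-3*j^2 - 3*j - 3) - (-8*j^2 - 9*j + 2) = 5*j^2 + 6*j - 5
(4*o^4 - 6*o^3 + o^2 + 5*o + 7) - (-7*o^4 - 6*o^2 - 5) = 11*o^4 - 6*o^3 + 7*o^2 + 5*o + 12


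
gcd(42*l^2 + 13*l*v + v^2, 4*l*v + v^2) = 1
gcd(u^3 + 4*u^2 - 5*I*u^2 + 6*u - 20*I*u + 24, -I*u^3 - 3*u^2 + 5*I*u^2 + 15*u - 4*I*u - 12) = 1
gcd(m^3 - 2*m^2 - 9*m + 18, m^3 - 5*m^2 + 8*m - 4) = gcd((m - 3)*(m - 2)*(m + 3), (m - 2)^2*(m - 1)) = m - 2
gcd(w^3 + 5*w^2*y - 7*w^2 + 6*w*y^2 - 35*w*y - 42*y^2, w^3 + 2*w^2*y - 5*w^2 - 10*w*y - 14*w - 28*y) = w^2 + 2*w*y - 7*w - 14*y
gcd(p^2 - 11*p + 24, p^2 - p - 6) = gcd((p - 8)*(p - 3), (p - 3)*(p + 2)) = p - 3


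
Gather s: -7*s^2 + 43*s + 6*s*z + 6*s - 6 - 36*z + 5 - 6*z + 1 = -7*s^2 + s*(6*z + 49) - 42*z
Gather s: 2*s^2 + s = 2*s^2 + s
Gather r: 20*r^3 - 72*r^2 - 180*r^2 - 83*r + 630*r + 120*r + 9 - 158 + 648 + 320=20*r^3 - 252*r^2 + 667*r + 819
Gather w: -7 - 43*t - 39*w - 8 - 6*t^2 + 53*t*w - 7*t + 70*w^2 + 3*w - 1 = -6*t^2 - 50*t + 70*w^2 + w*(53*t - 36) - 16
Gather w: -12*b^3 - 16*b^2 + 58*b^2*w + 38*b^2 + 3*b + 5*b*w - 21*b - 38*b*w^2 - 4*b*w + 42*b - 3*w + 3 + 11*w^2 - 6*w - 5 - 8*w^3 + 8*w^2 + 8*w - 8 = -12*b^3 + 22*b^2 + 24*b - 8*w^3 + w^2*(19 - 38*b) + w*(58*b^2 + b - 1) - 10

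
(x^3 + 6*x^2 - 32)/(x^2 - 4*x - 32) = (x^2 + 2*x - 8)/(x - 8)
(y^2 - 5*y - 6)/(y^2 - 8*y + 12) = (y + 1)/(y - 2)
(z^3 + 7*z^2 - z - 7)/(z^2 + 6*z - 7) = z + 1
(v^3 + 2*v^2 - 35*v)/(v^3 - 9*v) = (v^2 + 2*v - 35)/(v^2 - 9)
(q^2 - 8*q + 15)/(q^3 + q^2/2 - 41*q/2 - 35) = 2*(q - 3)/(2*q^2 + 11*q + 14)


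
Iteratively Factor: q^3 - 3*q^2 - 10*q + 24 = (q + 3)*(q^2 - 6*q + 8) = (q - 4)*(q + 3)*(q - 2)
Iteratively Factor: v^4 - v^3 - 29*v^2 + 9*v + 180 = (v + 3)*(v^3 - 4*v^2 - 17*v + 60) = (v - 5)*(v + 3)*(v^2 + v - 12) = (v - 5)*(v - 3)*(v + 3)*(v + 4)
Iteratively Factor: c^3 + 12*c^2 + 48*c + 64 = (c + 4)*(c^2 + 8*c + 16) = (c + 4)^2*(c + 4)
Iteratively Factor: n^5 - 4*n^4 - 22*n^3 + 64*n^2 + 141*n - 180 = (n + 3)*(n^4 - 7*n^3 - n^2 + 67*n - 60) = (n - 4)*(n + 3)*(n^3 - 3*n^2 - 13*n + 15) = (n - 4)*(n + 3)^2*(n^2 - 6*n + 5) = (n - 4)*(n - 1)*(n + 3)^2*(n - 5)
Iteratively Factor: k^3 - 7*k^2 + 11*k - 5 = (k - 1)*(k^2 - 6*k + 5) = (k - 5)*(k - 1)*(k - 1)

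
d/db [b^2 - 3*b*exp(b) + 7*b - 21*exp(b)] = -3*b*exp(b) + 2*b - 24*exp(b) + 7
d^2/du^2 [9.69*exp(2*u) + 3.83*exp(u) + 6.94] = (38.76*exp(u) + 3.83)*exp(u)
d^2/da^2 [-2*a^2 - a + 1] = -4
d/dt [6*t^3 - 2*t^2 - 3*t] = 18*t^2 - 4*t - 3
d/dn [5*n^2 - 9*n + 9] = 10*n - 9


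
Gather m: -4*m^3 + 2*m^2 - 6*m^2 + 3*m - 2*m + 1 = -4*m^3 - 4*m^2 + m + 1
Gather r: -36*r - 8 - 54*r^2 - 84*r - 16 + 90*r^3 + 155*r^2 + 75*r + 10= 90*r^3 + 101*r^2 - 45*r - 14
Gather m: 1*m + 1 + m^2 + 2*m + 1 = m^2 + 3*m + 2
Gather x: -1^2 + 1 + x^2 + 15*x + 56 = x^2 + 15*x + 56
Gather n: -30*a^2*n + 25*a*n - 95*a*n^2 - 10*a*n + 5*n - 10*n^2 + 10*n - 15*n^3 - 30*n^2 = -15*n^3 + n^2*(-95*a - 40) + n*(-30*a^2 + 15*a + 15)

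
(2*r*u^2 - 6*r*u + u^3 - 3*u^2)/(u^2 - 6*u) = (2*r*u - 6*r + u^2 - 3*u)/(u - 6)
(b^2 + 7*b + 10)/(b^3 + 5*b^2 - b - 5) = (b + 2)/(b^2 - 1)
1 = 1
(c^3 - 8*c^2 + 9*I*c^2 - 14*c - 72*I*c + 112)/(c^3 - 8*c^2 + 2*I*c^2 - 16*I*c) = (c + 7*I)/c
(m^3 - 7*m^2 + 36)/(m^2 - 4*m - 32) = (-m^3 + 7*m^2 - 36)/(-m^2 + 4*m + 32)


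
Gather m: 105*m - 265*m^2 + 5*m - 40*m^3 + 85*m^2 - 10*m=-40*m^3 - 180*m^2 + 100*m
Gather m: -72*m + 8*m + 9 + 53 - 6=56 - 64*m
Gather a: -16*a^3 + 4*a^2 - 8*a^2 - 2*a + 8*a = -16*a^3 - 4*a^2 + 6*a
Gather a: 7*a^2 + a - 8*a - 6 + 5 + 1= 7*a^2 - 7*a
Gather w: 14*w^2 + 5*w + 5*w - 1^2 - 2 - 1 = 14*w^2 + 10*w - 4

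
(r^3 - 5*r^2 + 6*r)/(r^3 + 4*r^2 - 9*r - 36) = r*(r - 2)/(r^2 + 7*r + 12)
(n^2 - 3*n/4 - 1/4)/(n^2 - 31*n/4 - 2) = (n - 1)/(n - 8)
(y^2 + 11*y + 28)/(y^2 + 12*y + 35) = (y + 4)/(y + 5)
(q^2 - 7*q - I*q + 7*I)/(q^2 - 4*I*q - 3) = (q - 7)/(q - 3*I)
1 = 1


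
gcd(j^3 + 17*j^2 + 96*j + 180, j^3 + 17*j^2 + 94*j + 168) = j + 6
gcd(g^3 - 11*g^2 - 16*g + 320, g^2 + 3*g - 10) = g + 5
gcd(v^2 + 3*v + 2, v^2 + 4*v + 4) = v + 2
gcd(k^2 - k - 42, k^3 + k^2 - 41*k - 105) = k - 7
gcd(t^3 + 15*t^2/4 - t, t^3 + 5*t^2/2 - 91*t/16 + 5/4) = t^2 + 15*t/4 - 1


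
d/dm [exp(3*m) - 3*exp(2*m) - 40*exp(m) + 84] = (3*exp(2*m) - 6*exp(m) - 40)*exp(m)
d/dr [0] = 0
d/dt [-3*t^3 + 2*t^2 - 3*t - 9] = -9*t^2 + 4*t - 3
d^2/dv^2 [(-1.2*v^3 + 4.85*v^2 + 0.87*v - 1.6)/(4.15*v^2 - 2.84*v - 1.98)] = (-2.8421709430404e-14*v^5 + 1.13686837721616e-13*v^4 + 105.21311*v^3 + 33.29166*v^2 + 127.81146*v - 23.860808)/(71.473375*v^6 - 146.7357*v^5 - 1.88493*v^4 + 117.111376*v^3 + 0.899316000000006*v^2 - 33.401808*v - 7.762392)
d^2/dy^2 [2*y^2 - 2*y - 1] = 4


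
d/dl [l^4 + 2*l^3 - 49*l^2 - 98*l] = 4*l^3 + 6*l^2 - 98*l - 98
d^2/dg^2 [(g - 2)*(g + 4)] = 2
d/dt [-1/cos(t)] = -sin(t)/cos(t)^2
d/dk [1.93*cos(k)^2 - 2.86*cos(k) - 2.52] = (2.86 - 3.86*cos(k))*sin(k)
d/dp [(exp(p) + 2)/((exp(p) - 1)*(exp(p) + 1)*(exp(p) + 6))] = 2*(-exp(3*p) - 6*exp(2*p) - 12*exp(p) - 2)*exp(p)/(exp(6*p) + 12*exp(5*p) + 34*exp(4*p) - 24*exp(3*p) - 71*exp(2*p) + 12*exp(p) + 36)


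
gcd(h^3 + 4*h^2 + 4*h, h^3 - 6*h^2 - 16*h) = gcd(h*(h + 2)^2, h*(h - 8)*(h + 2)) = h^2 + 2*h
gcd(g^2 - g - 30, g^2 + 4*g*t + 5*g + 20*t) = g + 5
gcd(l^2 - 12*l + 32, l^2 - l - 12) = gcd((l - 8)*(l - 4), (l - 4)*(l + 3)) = l - 4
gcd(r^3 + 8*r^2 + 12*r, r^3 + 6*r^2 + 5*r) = r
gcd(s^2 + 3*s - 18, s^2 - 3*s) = s - 3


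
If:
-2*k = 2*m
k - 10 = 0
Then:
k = 10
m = -10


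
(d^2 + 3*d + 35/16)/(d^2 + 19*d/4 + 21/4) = (d + 5/4)/(d + 3)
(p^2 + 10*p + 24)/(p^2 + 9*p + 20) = (p + 6)/(p + 5)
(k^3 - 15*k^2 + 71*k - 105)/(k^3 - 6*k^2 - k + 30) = (k - 7)/(k + 2)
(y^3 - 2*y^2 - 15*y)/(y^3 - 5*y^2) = (y + 3)/y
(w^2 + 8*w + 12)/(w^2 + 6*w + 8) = (w + 6)/(w + 4)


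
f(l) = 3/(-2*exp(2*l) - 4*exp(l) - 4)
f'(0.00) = 0.24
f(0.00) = -0.30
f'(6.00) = 0.00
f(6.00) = 0.00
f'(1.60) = 0.07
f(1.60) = -0.04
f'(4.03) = 0.00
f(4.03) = -0.00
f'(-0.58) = 0.22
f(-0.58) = -0.44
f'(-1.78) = 0.11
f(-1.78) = -0.63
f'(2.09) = 0.03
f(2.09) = -0.02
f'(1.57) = 0.07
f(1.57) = -0.04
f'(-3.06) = 0.03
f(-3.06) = -0.72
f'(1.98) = 0.04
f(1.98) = -0.02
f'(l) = 3*(4*exp(2*l) + 4*exp(l))/(-2*exp(2*l) - 4*exp(l) - 4)^2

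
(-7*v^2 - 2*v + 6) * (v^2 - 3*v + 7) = -7*v^4 + 19*v^3 - 37*v^2 - 32*v + 42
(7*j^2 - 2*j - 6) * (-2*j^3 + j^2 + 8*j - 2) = -14*j^5 + 11*j^4 + 66*j^3 - 36*j^2 - 44*j + 12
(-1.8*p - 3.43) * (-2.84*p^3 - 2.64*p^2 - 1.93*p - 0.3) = 5.112*p^4 + 14.4932*p^3 + 12.5292*p^2 + 7.1599*p + 1.029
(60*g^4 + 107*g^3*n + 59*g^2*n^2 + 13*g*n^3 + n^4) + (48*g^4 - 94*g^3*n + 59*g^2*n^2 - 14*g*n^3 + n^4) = 108*g^4 + 13*g^3*n + 118*g^2*n^2 - g*n^3 + 2*n^4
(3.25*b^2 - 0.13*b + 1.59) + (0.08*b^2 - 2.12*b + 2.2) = 3.33*b^2 - 2.25*b + 3.79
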